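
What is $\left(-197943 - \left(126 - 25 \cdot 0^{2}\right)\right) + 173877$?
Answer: $-24192$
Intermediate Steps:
$\left(-197943 - \left(126 - 25 \cdot 0^{2}\right)\right) + 173877 = \left(-197943 + \left(25 \cdot 0 - 126\right)\right) + 173877 = \left(-197943 + \left(0 - 126\right)\right) + 173877 = \left(-197943 - 126\right) + 173877 = -198069 + 173877 = -24192$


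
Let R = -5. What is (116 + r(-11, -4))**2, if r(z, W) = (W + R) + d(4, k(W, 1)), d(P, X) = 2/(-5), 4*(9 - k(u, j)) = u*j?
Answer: 284089/25 ≈ 11364.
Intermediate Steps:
k(u, j) = 9 - j*u/4 (k(u, j) = 9 - u*j/4 = 9 - j*u/4)
d(P, X) = -2/5 (d(P, X) = 2*(-1/5) = -2/5)
r(z, W) = -27/5 + W (r(z, W) = (W - 5) - 2/5 = (-5 + W) - 2/5 = -27/5 + W)
(116 + r(-11, -4))**2 = (116 + (-27/5 - 4))**2 = (116 - 47/5)**2 = (533/5)**2 = 284089/25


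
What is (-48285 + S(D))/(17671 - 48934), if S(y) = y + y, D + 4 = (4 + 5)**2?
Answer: 48131/31263 ≈ 1.5396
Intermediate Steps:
D = 77 (D = -4 + (4 + 5)**2 = -4 + 9**2 = -4 + 81 = 77)
S(y) = 2*y
(-48285 + S(D))/(17671 - 48934) = (-48285 + 2*77)/(17671 - 48934) = (-48285 + 154)/(-31263) = -48131*(-1/31263) = 48131/31263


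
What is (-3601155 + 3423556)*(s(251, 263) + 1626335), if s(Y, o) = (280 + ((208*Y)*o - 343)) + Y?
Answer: -2727428157973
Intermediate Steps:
s(Y, o) = -63 + Y + 208*Y*o (s(Y, o) = (280 + (208*Y*o - 343)) + Y = (280 + (-343 + 208*Y*o)) + Y = (-63 + 208*Y*o) + Y = -63 + Y + 208*Y*o)
(-3601155 + 3423556)*(s(251, 263) + 1626335) = (-3601155 + 3423556)*((-63 + 251 + 208*251*263) + 1626335) = -177599*((-63 + 251 + 13730704) + 1626335) = -177599*(13730892 + 1626335) = -177599*15357227 = -2727428157973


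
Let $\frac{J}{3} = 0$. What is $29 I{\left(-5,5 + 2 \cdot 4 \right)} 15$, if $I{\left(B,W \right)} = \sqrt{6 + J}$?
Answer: $435 \sqrt{6} \approx 1065.5$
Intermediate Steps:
$J = 0$ ($J = 3 \cdot 0 = 0$)
$I{\left(B,W \right)} = \sqrt{6}$ ($I{\left(B,W \right)} = \sqrt{6 + 0} = \sqrt{6}$)
$29 I{\left(-5,5 + 2 \cdot 4 \right)} 15 = 29 \sqrt{6} \cdot 15 = 435 \sqrt{6}$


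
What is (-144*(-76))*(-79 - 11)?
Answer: -984960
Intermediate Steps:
(-144*(-76))*(-79 - 11) = 10944*(-90) = -984960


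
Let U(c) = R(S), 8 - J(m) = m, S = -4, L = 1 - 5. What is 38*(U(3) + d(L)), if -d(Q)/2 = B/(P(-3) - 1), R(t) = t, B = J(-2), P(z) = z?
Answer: 38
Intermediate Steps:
L = -4
J(m) = 8 - m
B = 10 (B = 8 - 1*(-2) = 8 + 2 = 10)
d(Q) = 5 (d(Q) = -20/(-3 - 1) = -20/(-4) = -20*(-1)/4 = -2*(-5/2) = 5)
U(c) = -4
38*(U(3) + d(L)) = 38*(-4 + 5) = 38*1 = 38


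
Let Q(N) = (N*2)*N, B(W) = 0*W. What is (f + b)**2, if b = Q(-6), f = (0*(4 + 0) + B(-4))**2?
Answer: 5184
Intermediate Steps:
B(W) = 0
Q(N) = 2*N**2 (Q(N) = (2*N)*N = 2*N**2)
f = 0 (f = (0*(4 + 0) + 0)**2 = (0*4 + 0)**2 = (0 + 0)**2 = 0**2 = 0)
b = 72 (b = 2*(-6)**2 = 2*36 = 72)
(f + b)**2 = (0 + 72)**2 = 72**2 = 5184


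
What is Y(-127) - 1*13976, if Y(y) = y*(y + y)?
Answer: 18282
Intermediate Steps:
Y(y) = 2*y**2 (Y(y) = y*(2*y) = 2*y**2)
Y(-127) - 1*13976 = 2*(-127)**2 - 1*13976 = 2*16129 - 13976 = 32258 - 13976 = 18282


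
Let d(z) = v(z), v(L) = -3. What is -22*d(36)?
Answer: 66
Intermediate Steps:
d(z) = -3
-22*d(36) = -22*(-3) = 66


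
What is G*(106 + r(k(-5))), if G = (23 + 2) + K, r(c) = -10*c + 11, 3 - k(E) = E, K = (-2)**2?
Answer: 1073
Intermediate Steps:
K = 4
k(E) = 3 - E
r(c) = 11 - 10*c
G = 29 (G = (23 + 2) + 4 = 25 + 4 = 29)
G*(106 + r(k(-5))) = 29*(106 + (11 - 10*(3 - 1*(-5)))) = 29*(106 + (11 - 10*(3 + 5))) = 29*(106 + (11 - 10*8)) = 29*(106 + (11 - 80)) = 29*(106 - 69) = 29*37 = 1073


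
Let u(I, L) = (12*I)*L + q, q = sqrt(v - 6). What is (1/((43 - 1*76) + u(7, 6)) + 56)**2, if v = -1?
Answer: (-695724177*I + 2954224*sqrt(7))/(2*(-110917*I + 471*sqrt(7))) ≈ 3136.2 - 0.0013358*I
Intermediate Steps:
q = I*sqrt(7) (q = sqrt(-1 - 6) = sqrt(-7) = I*sqrt(7) ≈ 2.6458*I)
u(I, L) = I*sqrt(7) + 12*I*L (u(I, L) = (12*I)*L + I*sqrt(7) = 12*I*L + I*sqrt(7) = I*sqrt(7) + 12*I*L)
(1/((43 - 1*76) + u(7, 6)) + 56)**2 = (1/((43 - 1*76) + (I*sqrt(7) + 12*7*6)) + 56)**2 = (1/((43 - 76) + (I*sqrt(7) + 504)) + 56)**2 = (1/(-33 + (504 + I*sqrt(7))) + 56)**2 = (1/(471 + I*sqrt(7)) + 56)**2 = (56 + 1/(471 + I*sqrt(7)))**2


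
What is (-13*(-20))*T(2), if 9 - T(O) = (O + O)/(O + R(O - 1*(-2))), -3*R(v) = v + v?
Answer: 3900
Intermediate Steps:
R(v) = -2*v/3 (R(v) = -(v + v)/3 = -2*v/3)
T(O) = 9 - 2*O/(-4/3 + O/3) (T(O) = 9 - (O + O)/(O - 2*(O - 1*(-2))/3) = 9 - 2*O/(O - 2*(O + 2)/3) = 9 - 2*O/(O - 2*(2 + O)/3) = 9 - 2*O/(O + (-4/3 - 2*O/3)) = 9 - 2*O/(-4/3 + O/3))
(-13*(-20))*T(2) = (-13*(-20))*(3*(-12 + 2)/(-4 + 2)) = 260*(3*(-10)/(-2)) = 260*(3*(-1/2)*(-10)) = 260*15 = 3900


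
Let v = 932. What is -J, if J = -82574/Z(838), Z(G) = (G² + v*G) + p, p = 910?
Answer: 41287/742085 ≈ 0.055636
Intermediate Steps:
Z(G) = 910 + G² + 932*G (Z(G) = (G² + 932*G) + 910 = 910 + G² + 932*G)
J = -41287/742085 (J = -82574/(910 + 838² + 932*838) = -82574/(910 + 702244 + 781016) = -82574/1484170 = -82574*1/1484170 = -41287/742085 ≈ -0.055636)
-J = -1*(-41287/742085) = 41287/742085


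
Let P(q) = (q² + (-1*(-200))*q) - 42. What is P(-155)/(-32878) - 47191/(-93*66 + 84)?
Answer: 398506654/49760853 ≈ 8.0084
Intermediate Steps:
P(q) = -42 + q² + 200*q (P(q) = (q² + 200*q) - 42 = -42 + q² + 200*q)
P(-155)/(-32878) - 47191/(-93*66 + 84) = (-42 + (-155)² + 200*(-155))/(-32878) - 47191/(-93*66 + 84) = (-42 + 24025 - 31000)*(-1/32878) - 47191/(-6138 + 84) = -7017*(-1/32878) - 47191/(-6054) = 7017/32878 - 47191*(-1/6054) = 7017/32878 + 47191/6054 = 398506654/49760853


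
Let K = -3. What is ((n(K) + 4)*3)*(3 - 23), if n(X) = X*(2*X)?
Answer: -1320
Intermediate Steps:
n(X) = 2*X**2
((n(K) + 4)*3)*(3 - 23) = ((2*(-3)**2 + 4)*3)*(3 - 23) = ((2*9 + 4)*3)*(-20) = ((18 + 4)*3)*(-20) = (22*3)*(-20) = 66*(-20) = -1320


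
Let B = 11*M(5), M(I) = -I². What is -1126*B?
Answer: 309650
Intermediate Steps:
B = -275 (B = 11*(-1*5²) = 11*(-1*25) = 11*(-25) = -275)
-1126*B = -1126*(-275) = 309650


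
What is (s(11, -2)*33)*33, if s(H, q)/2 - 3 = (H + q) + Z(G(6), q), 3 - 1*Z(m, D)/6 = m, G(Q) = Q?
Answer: -13068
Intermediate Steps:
Z(m, D) = 18 - 6*m
s(H, q) = -30 + 2*H + 2*q (s(H, q) = 6 + 2*((H + q) + (18 - 6*6)) = 6 + 2*((H + q) + (18 - 36)) = 6 + 2*((H + q) - 18) = 6 + 2*(-18 + H + q) = 6 + (-36 + 2*H + 2*q) = -30 + 2*H + 2*q)
(s(11, -2)*33)*33 = ((-30 + 2*11 + 2*(-2))*33)*33 = ((-30 + 22 - 4)*33)*33 = -12*33*33 = -396*33 = -13068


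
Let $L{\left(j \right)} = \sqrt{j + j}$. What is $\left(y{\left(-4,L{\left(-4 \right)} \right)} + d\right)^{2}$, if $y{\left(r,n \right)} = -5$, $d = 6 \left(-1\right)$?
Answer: $121$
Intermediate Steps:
$L{\left(j \right)} = \sqrt{2} \sqrt{j}$ ($L{\left(j \right)} = \sqrt{2 j} = \sqrt{2} \sqrt{j}$)
$d = -6$
$\left(y{\left(-4,L{\left(-4 \right)} \right)} + d\right)^{2} = \left(-5 - 6\right)^{2} = \left(-11\right)^{2} = 121$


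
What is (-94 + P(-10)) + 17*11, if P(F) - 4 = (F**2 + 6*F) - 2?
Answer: 135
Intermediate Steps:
P(F) = 2 + F**2 + 6*F (P(F) = 4 + ((F**2 + 6*F) - 2) = 4 + (-2 + F**2 + 6*F) = 2 + F**2 + 6*F)
(-94 + P(-10)) + 17*11 = (-94 + (2 + (-10)**2 + 6*(-10))) + 17*11 = (-94 + (2 + 100 - 60)) + 187 = (-94 + 42) + 187 = -52 + 187 = 135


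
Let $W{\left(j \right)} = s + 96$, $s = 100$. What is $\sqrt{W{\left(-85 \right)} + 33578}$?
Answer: $\sqrt{33774} \approx 183.78$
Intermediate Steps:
$W{\left(j \right)} = 196$ ($W{\left(j \right)} = 100 + 96 = 196$)
$\sqrt{W{\left(-85 \right)} + 33578} = \sqrt{196 + 33578} = \sqrt{33774}$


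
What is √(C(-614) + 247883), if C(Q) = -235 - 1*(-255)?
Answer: √247903 ≈ 497.90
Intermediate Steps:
C(Q) = 20 (C(Q) = -235 + 255 = 20)
√(C(-614) + 247883) = √(20 + 247883) = √247903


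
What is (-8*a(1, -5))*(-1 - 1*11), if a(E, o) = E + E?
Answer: 192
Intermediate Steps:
a(E, o) = 2*E
(-8*a(1, -5))*(-1 - 1*11) = (-16)*(-1 - 1*11) = (-8*2)*(-1 - 11) = -16*(-12) = 192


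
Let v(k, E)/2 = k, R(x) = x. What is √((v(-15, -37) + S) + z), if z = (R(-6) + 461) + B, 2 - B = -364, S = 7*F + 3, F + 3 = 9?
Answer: 2*√209 ≈ 28.914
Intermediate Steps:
F = 6 (F = -3 + 9 = 6)
S = 45 (S = 7*6 + 3 = 42 + 3 = 45)
v(k, E) = 2*k
B = 366 (B = 2 - 1*(-364) = 2 + 364 = 366)
z = 821 (z = (-6 + 461) + 366 = 455 + 366 = 821)
√((v(-15, -37) + S) + z) = √((2*(-15) + 45) + 821) = √((-30 + 45) + 821) = √(15 + 821) = √836 = 2*√209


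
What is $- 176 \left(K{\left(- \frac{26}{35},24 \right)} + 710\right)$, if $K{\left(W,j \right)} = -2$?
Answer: $-124608$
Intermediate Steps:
$- 176 \left(K{\left(- \frac{26}{35},24 \right)} + 710\right) = - 176 \left(-2 + 710\right) = \left(-176\right) 708 = -124608$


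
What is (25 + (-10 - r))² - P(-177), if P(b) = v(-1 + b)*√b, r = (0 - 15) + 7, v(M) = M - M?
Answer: 529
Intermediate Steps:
v(M) = 0
r = -8 (r = -15 + 7 = -8)
P(b) = 0 (P(b) = 0*√b = 0)
(25 + (-10 - r))² - P(-177) = (25 + (-10 - 1*(-8)))² - 1*0 = (25 + (-10 + 8))² + 0 = (25 - 2)² + 0 = 23² + 0 = 529 + 0 = 529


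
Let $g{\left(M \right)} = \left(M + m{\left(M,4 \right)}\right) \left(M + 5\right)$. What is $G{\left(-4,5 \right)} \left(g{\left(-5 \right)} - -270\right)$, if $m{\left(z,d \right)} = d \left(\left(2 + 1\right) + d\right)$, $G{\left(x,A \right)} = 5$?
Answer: $1350$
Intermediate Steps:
$m{\left(z,d \right)} = d \left(3 + d\right)$
$g{\left(M \right)} = \left(5 + M\right) \left(28 + M\right)$ ($g{\left(M \right)} = \left(M + 4 \left(3 + 4\right)\right) \left(M + 5\right) = \left(M + 4 \cdot 7\right) \left(5 + M\right) = \left(M + 28\right) \left(5 + M\right) = \left(28 + M\right) \left(5 + M\right) = \left(5 + M\right) \left(28 + M\right)$)
$G{\left(-4,5 \right)} \left(g{\left(-5 \right)} - -270\right) = 5 \left(\left(140 + \left(-5\right)^{2} + 33 \left(-5\right)\right) - -270\right) = 5 \left(\left(140 + 25 - 165\right) + 270\right) = 5 \left(0 + 270\right) = 5 \cdot 270 = 1350$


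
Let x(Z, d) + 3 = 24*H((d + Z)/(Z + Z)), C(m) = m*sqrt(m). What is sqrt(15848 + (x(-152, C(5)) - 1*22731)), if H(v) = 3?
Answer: I*sqrt(6814) ≈ 82.547*I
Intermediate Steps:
C(m) = m**(3/2)
x(Z, d) = 69 (x(Z, d) = -3 + 24*3 = -3 + 72 = 69)
sqrt(15848 + (x(-152, C(5)) - 1*22731)) = sqrt(15848 + (69 - 1*22731)) = sqrt(15848 + (69 - 22731)) = sqrt(15848 - 22662) = sqrt(-6814) = I*sqrt(6814)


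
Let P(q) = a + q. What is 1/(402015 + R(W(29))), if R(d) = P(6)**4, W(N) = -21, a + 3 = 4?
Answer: 1/404416 ≈ 2.4727e-6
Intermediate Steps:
a = 1 (a = -3 + 4 = 1)
P(q) = 1 + q
R(d) = 2401 (R(d) = (1 + 6)**4 = 7**4 = 2401)
1/(402015 + R(W(29))) = 1/(402015 + 2401) = 1/404416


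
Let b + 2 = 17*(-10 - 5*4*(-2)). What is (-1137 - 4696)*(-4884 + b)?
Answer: 25525208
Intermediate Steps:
b = 508 (b = -2 + 17*(-10 - 5*4*(-2)) = -2 + 17*(-10 - 20*(-2)) = -2 + 17*(-10 + 40) = -2 + 17*30 = -2 + 510 = 508)
(-1137 - 4696)*(-4884 + b) = (-1137 - 4696)*(-4884 + 508) = -5833*(-4376) = 25525208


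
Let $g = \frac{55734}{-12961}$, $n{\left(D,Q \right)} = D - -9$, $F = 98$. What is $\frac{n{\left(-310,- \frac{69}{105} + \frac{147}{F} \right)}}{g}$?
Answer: $\frac{557323}{7962} \approx 69.998$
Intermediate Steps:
$n{\left(D,Q \right)} = 9 + D$ ($n{\left(D,Q \right)} = D + 9 = 9 + D$)
$g = - \frac{55734}{12961}$ ($g = 55734 \left(- \frac{1}{12961}\right) = - \frac{55734}{12961} \approx -4.3001$)
$\frac{n{\left(-310,- \frac{69}{105} + \frac{147}{F} \right)}}{g} = \frac{9 - 310}{- \frac{55734}{12961}} = \left(-301\right) \left(- \frac{12961}{55734}\right) = \frac{557323}{7962}$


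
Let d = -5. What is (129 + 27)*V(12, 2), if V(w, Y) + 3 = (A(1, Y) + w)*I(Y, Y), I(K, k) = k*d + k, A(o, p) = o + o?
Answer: -17940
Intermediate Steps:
A(o, p) = 2*o
I(K, k) = -4*k (I(K, k) = k*(-5) + k = -5*k + k = -4*k)
V(w, Y) = -3 - 4*Y*(2 + w) (V(w, Y) = -3 + (2*1 + w)*(-4*Y) = -3 + (2 + w)*(-4*Y) = -3 - 4*Y*(2 + w))
(129 + 27)*V(12, 2) = (129 + 27)*(-3 - 8*2 - 4*2*12) = 156*(-3 - 16 - 96) = 156*(-115) = -17940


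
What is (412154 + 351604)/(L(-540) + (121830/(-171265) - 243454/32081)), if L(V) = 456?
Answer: 419635564996347/245982114650 ≈ 1706.0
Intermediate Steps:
(412154 + 351604)/(L(-540) + (121830/(-171265) - 243454/32081)) = (412154 + 351604)/(456 + (121830/(-171265) - 243454/32081)) = 763758/(456 + (121830*(-1/171265) - 243454*1/32081)) = 763758/(456 + (-24366/34253 - 243454/32081)) = 763758/(456 - 9120715508/1098870493) = 763758/(491964229300/1098870493) = 763758*(1098870493/491964229300) = 419635564996347/245982114650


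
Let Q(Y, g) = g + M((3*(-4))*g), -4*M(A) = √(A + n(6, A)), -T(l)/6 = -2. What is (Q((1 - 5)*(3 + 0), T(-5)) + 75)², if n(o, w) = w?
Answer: 7551 - 522*I*√2 ≈ 7551.0 - 738.22*I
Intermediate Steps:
T(l) = 12 (T(l) = -6*(-2) = 12)
M(A) = -√2*√A/4 (M(A) = -√(A + A)/4 = -√2*√A/4)
Q(Y, g) = g - √6*√(-g)/2 (Q(Y, g) = g - √2*√((3*(-4))*g)/4 = g - √2*√(-12*g)/4 = g - √2*2*√3*√(-g)/4 = g - √6*√(-g)/2)
(Q((1 - 5)*(3 + 0), T(-5)) + 75)² = ((12 - √6*√(-1*12)/2) + 75)² = ((12 - √6*√(-12)/2) + 75)² = ((12 - √6*2*I*√3/2) + 75)² = ((12 - 3*I*√2) + 75)² = (87 - 3*I*√2)²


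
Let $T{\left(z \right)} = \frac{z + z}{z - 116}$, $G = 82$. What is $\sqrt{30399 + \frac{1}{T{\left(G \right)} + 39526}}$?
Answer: $\frac{\sqrt{3430495686850505}}{335930} \approx 174.35$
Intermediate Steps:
$T{\left(z \right)} = \frac{2 z}{-116 + z}$
$\sqrt{30399 + \frac{1}{T{\left(G \right)} + 39526}} = \sqrt{30399 + \frac{1}{2 \cdot 82 \frac{1}{-116 + 82} + 39526}} = \sqrt{30399 + \frac{1}{2 \cdot 82 \frac{1}{-34} + 39526}} = \sqrt{30399 + \frac{1}{2 \cdot 82 \left(- \frac{1}{34}\right) + 39526}} = \sqrt{30399 + \frac{1}{- \frac{82}{17} + 39526}} = \sqrt{30399 + \frac{1}{\frac{671860}{17}}} = \sqrt{30399 + \frac{17}{671860}} = \sqrt{\frac{20423872157}{671860}} = \frac{\sqrt{3430495686850505}}{335930}$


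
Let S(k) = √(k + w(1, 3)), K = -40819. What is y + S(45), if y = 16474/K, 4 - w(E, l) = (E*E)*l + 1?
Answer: -16474/40819 + 3*√5 ≈ 6.3046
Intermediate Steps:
w(E, l) = 3 - l*E² (w(E, l) = 4 - ((E*E)*l + 1) = 4 - (E²*l + 1) = 4 - (l*E² + 1) = 4 - (1 + l*E²) = 4 + (-1 - l*E²) = 3 - l*E²)
S(k) = √k (S(k) = √(k + (3 - 1*3*1²)) = √(k + (3 - 1*3*1)) = √(k + (3 - 3)) = √(k + 0) = √k)
y = -16474/40819 (y = 16474/(-40819) = 16474*(-1/40819) = -16474/40819 ≈ -0.40359)
y + S(45) = -16474/40819 + √45 = -16474/40819 + 3*√5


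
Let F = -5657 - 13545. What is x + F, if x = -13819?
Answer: -33021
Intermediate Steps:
F = -19202
x + F = -13819 - 19202 = -33021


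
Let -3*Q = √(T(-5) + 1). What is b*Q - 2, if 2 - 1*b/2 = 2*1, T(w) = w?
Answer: -2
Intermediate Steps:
b = 0 (b = 4 - 4 = 0)
Q = -2*I/3 (Q = -√(-5 + 1)/3 = -2*I/3 ≈ -0.66667*I)
b*Q - 2 = 0*(-2*I/3) - 2 = 0 - 2 = -2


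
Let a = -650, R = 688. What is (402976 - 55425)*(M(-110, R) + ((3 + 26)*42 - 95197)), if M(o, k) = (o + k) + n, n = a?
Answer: -32687519101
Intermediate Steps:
n = -650
M(o, k) = -650 + k + o (M(o, k) = (o + k) - 650 = (k + o) - 650 = -650 + k + o)
(402976 - 55425)*(M(-110, R) + ((3 + 26)*42 - 95197)) = (402976 - 55425)*((-650 + 688 - 110) + ((3 + 26)*42 - 95197)) = 347551*(-72 + (29*42 - 95197)) = 347551*(-72 + (1218 - 95197)) = 347551*(-72 - 93979) = 347551*(-94051) = -32687519101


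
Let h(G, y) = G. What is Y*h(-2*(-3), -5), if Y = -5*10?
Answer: -300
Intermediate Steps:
Y = -50
Y*h(-2*(-3), -5) = -(-100)*(-3) = -50*6 = -300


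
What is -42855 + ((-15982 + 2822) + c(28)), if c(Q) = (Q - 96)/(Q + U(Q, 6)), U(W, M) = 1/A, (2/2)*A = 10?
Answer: -15740895/281 ≈ -56017.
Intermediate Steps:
A = 10
U(W, M) = ⅒ (U(W, M) = 1/10 = ⅒)
c(Q) = (-96 + Q)/(⅒ + Q) (c(Q) = (Q - 96)/(Q + ⅒) = (-96 + Q)/(⅒ + Q))
-42855 + ((-15982 + 2822) + c(28)) = -42855 + ((-15982 + 2822) + 10*(-96 + 28)/(1 + 10*28)) = -42855 + (-13160 + 10*(-68)/(1 + 280)) = -42855 + (-13160 + 10*(-68)/281) = -42855 + (-13160 + 10*(1/281)*(-68)) = -42855 + (-13160 - 680/281) = -42855 - 3698640/281 = -15740895/281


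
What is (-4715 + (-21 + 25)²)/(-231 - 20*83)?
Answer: 4699/1891 ≈ 2.4849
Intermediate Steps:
(-4715 + (-21 + 25)²)/(-231 - 20*83) = (-4715 + 4²)/(-231 - 1660) = (-4715 + 16)/(-1891) = -4699*(-1/1891) = 4699/1891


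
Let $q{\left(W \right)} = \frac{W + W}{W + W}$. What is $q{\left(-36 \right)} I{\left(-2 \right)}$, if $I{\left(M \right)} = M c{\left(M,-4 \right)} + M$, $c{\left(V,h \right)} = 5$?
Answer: $-12$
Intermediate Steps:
$q{\left(W \right)} = 1$ ($q{\left(W \right)} = \frac{2 W}{2 W} = 2 W \frac{1}{2 W} = 1$)
$I{\left(M \right)} = 6 M$ ($I{\left(M \right)} = M 5 + M = 5 M + M = 6 M$)
$q{\left(-36 \right)} I{\left(-2 \right)} = 1 \cdot 6 \left(-2\right) = 1 \left(-12\right) = -12$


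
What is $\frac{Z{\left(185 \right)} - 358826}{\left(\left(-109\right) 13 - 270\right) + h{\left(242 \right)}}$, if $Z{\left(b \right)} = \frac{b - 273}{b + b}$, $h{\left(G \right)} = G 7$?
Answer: $- \frac{66382854}{1295} \approx -51261.0$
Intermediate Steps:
$h{\left(G \right)} = 7 G$
$Z{\left(b \right)} = \frac{-273 + b}{2 b}$
$\frac{Z{\left(185 \right)} - 358826}{\left(\left(-109\right) 13 - 270\right) + h{\left(242 \right)}} = \frac{\frac{-273 + 185}{2 \cdot 185} - 358826}{\left(\left(-109\right) 13 - 270\right) + 7 \cdot 242} = \frac{\frac{1}{2} \cdot \frac{1}{185} \left(-88\right) - 358826}{\left(-1417 - 270\right) + 1694} = \frac{- \frac{44}{185} - 358826}{\left(-1417 - 270\right) + 1694} = - \frac{66382854}{185 \left(-1687 + 1694\right)} = - \frac{66382854}{185 \cdot 7} = \left(- \frac{66382854}{185}\right) \frac{1}{7} = - \frac{66382854}{1295}$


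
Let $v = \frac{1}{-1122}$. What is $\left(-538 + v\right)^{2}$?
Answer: $\frac{364377627769}{1258884} \approx 2.8945 \cdot 10^{5}$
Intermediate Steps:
$v = - \frac{1}{1122} \approx -0.00089127$
$\left(-538 + v\right)^{2} = \left(-538 - \frac{1}{1122}\right)^{2} = \left(- \frac{603637}{1122}\right)^{2} = \frac{364377627769}{1258884}$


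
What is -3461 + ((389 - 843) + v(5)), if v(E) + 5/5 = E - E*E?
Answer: -3936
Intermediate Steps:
v(E) = -1 + E - E² (v(E) = -1 + (E - E*E) = -1 + (E - E²) = -1 + E - E²)
-3461 + ((389 - 843) + v(5)) = -3461 + ((389 - 843) + (-1 + 5 - 1*5²)) = -3461 + (-454 + (-1 + 5 - 1*25)) = -3461 + (-454 + (-1 + 5 - 25)) = -3461 + (-454 - 21) = -3461 - 475 = -3936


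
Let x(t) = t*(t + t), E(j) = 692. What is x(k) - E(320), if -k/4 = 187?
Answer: 1118316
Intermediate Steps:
k = -748 (k = -4*187 = -748)
x(t) = 2*t² (x(t) = t*(2*t) = 2*t²)
x(k) - E(320) = 2*(-748)² - 1*692 = 2*559504 - 692 = 1119008 - 692 = 1118316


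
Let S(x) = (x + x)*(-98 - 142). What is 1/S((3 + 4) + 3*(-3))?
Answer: 1/960 ≈ 0.0010417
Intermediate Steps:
S(x) = -480*x (S(x) = (2*x)*(-240) = -480*x)
1/S((3 + 4) + 3*(-3)) = 1/(-480*((3 + 4) + 3*(-3))) = 1/(-480*(7 - 9)) = 1/(-480*(-2)) = 1/960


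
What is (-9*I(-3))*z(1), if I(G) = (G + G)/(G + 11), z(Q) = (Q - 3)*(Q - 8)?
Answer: 189/2 ≈ 94.500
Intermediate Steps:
z(Q) = (-8 + Q)*(-3 + Q) (z(Q) = (-3 + Q)*(-8 + Q) = (-8 + Q)*(-3 + Q))
I(G) = 2*G/(11 + G) (I(G) = (2*G)/(11 + G) = 2*G/(11 + G))
(-9*I(-3))*z(1) = (-18*(-3)/(11 - 3))*(24 + 1² - 11*1) = (-18*(-3)/8)*(24 + 1 - 11) = -18*(-3)/8*14 = -9*(-¾)*14 = (27/4)*14 = 189/2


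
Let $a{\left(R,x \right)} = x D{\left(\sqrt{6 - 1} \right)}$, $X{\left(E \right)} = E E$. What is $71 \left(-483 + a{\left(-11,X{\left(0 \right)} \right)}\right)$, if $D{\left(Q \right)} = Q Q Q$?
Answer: $-34293$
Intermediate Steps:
$D{\left(Q \right)} = Q^{3}$ ($D{\left(Q \right)} = Q^{2} Q = Q^{3}$)
$X{\left(E \right)} = E^{2}$
$a{\left(R,x \right)} = 5 x \sqrt{5}$ ($a{\left(R,x \right)} = x \left(\sqrt{6 - 1}\right)^{3} = x \left(\sqrt{5}\right)^{3} = x 5 \sqrt{5} = 5 x \sqrt{5}$)
$71 \left(-483 + a{\left(-11,X{\left(0 \right)} \right)}\right) = 71 \left(-483 + 5 \cdot 0^{2} \sqrt{5}\right) = 71 \left(-483 + 5 \cdot 0 \sqrt{5}\right) = 71 \left(-483 + 0\right) = 71 \left(-483\right) = -34293$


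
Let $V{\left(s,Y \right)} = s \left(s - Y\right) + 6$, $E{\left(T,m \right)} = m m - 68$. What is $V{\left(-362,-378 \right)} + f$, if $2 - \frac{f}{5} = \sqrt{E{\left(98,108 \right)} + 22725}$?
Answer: $-5776 - 5 \sqrt{34321} \approx -6702.3$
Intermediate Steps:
$E{\left(T,m \right)} = -68 + m^{2}$ ($E{\left(T,m \right)} = m^{2} - 68 = -68 + m^{2}$)
$V{\left(s,Y \right)} = 6 + s \left(s - Y\right)$
$f = 10 - 5 \sqrt{34321}$ ($f = 10 - 5 \sqrt{\left(-68 + 108^{2}\right) + 22725} = 10 - 5 \sqrt{\left(-68 + 11664\right) + 22725} = 10 - 5 \sqrt{11596 + 22725} = 10 - 5 \sqrt{34321} \approx -916.3$)
$V{\left(-362,-378 \right)} + f = \left(6 + \left(-362\right)^{2} - \left(-378\right) \left(-362\right)\right) + \left(10 - 5 \sqrt{34321}\right) = \left(6 + 131044 - 136836\right) + \left(10 - 5 \sqrt{34321}\right) = -5786 + \left(10 - 5 \sqrt{34321}\right) = -5776 - 5 \sqrt{34321}$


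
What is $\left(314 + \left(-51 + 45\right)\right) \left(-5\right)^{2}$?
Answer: $7700$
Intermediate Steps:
$\left(314 + \left(-51 + 45\right)\right) \left(-5\right)^{2} = \left(314 - 6\right) 25 = 308 \cdot 25 = 7700$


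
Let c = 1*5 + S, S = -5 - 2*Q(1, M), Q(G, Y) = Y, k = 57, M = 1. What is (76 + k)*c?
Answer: -266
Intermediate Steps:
S = -7 (S = -5 - 2*1 = -5 - 2 = -7)
c = -2 (c = 1*5 - 7 = 5 - 7 = -2)
(76 + k)*c = (76 + 57)*(-2) = 133*(-2) = -266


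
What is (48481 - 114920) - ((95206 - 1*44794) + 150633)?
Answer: -267484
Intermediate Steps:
(48481 - 114920) - ((95206 - 1*44794) + 150633) = -66439 - ((95206 - 44794) + 150633) = -66439 - (50412 + 150633) = -66439 - 1*201045 = -66439 - 201045 = -267484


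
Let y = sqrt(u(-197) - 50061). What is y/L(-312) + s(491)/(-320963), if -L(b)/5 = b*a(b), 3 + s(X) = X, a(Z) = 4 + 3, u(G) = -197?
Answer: -488/320963 + I*sqrt(50258)/10920 ≈ -0.0015204 + 0.02053*I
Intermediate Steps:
a(Z) = 7
s(X) = -3 + X
L(b) = -35*b (L(b) = -5*b*7 = -35*b)
y = I*sqrt(50258) (y = sqrt(-197 - 50061) = sqrt(-50258) = I*sqrt(50258) ≈ 224.18*I)
y/L(-312) + s(491)/(-320963) = (I*sqrt(50258))/((-35*(-312))) + (-3 + 491)/(-320963) = (I*sqrt(50258))/10920 + 488*(-1/320963) = (I*sqrt(50258))*(1/10920) - 488/320963 = I*sqrt(50258)/10920 - 488/320963 = -488/320963 + I*sqrt(50258)/10920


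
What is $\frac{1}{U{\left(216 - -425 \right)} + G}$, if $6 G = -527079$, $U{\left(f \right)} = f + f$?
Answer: $- \frac{2}{173129} \approx -1.1552 \cdot 10^{-5}$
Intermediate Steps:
$U{\left(f \right)} = 2 f$
$G = - \frac{175693}{2}$ ($G = \frac{1}{6} \left(-527079\right) = - \frac{175693}{2} \approx -87847.0$)
$\frac{1}{U{\left(216 - -425 \right)} + G} = \frac{1}{2 \left(216 - -425\right) - \frac{175693}{2}} = \frac{1}{2 \left(216 + 425\right) - \frac{175693}{2}} = \frac{1}{2 \cdot 641 - \frac{175693}{2}} = \frac{1}{1282 - \frac{175693}{2}} = \frac{1}{- \frac{173129}{2}} = - \frac{2}{173129}$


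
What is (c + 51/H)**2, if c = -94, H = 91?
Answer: 72301009/8281 ≈ 8731.0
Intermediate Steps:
(c + 51/H)**2 = (-94 + 51/91)**2 = (-8503/91)**2 = 72301009/8281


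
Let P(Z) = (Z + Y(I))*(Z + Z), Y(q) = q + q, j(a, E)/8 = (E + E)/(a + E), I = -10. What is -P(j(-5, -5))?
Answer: 192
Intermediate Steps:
j(a, E) = 16*E/(E + a) (j(a, E) = 8*((E + E)/(a + E)) = 8*((2*E)/(E + a)) = 8*(2*E/(E + a)) = 16*E/(E + a))
Y(q) = 2*q
P(Z) = 2*Z*(-20 + Z) (P(Z) = (Z + 2*(-10))*(Z + Z) = (Z - 20)*(2*Z) = (-20 + Z)*(2*Z) = 2*Z*(-20 + Z))
-P(j(-5, -5)) = -2*16*(-5)/(-5 - 5)*(-20 + 16*(-5)/(-5 - 5)) = -2*16*(-5)/(-10)*(-20 + 16*(-5)/(-10)) = -2*16*(-5)*(-⅒)*(-20 + 16*(-5)*(-⅒)) = -2*8*(-20 + 8) = -2*8*(-12) = -1*(-192) = 192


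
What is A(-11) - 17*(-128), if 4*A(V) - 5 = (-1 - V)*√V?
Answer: 8709/4 + 5*I*√11/2 ≈ 2177.3 + 8.2916*I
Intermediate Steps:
A(V) = 5/4 + √V*(-1 - V)/4 (A(V) = 5/4 + ((-1 - V)*√V)/4 = 5/4 + (√V*(-1 - V))/4 = 5/4 + √V*(-1 - V)/4)
A(-11) - 17*(-128) = (5/4 - I*√11/4 - (-11)*I*√11/4) - 17*(-128) = (5/4 - I*√11/4 - (-11)*I*√11/4) + 2176 = (5/4 - I*√11/4 + 11*I*√11/4) + 2176 = (5/4 + 5*I*√11/2) + 2176 = 8709/4 + 5*I*√11/2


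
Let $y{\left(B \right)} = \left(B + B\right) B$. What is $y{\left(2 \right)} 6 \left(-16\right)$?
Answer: $-768$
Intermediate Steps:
$y{\left(B \right)} = 2 B^{2}$ ($y{\left(B \right)} = 2 B B = 2 B^{2}$)
$y{\left(2 \right)} 6 \left(-16\right) = 2 \cdot 2^{2} \cdot 6 \left(-16\right) = 2 \cdot 4 \cdot 6 \left(-16\right) = 8 \cdot 6 \left(-16\right) = 48 \left(-16\right) = -768$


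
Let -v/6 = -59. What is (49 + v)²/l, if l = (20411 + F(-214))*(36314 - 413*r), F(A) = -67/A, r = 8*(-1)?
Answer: 560573/2791165419 ≈ 0.00020084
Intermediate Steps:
r = -8
v = 354 (v = -6*(-59) = 354)
l = 86526127989/107 (l = (20411 - 67/(-214))*(36314 - 413*(-8)) = (20411 - 67*(-1/214))*(36314 + 3304) = (20411 + 67/214)*39618 = (4368021/214)*39618 = 86526127989/107 ≈ 8.0865e+8)
(49 + v)²/l = (49 + 354)²/(86526127989/107) = 403²*(107/86526127989) = 162409*(107/86526127989) = 560573/2791165419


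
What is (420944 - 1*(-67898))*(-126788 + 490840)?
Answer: 177963907784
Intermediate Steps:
(420944 - 1*(-67898))*(-126788 + 490840) = (420944 + 67898)*364052 = 488842*364052 = 177963907784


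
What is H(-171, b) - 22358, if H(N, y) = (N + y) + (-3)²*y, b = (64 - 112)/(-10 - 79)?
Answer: -2004601/89 ≈ -22524.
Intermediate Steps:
b = 48/89 (b = -48/(-89) = -48*(-1/89) = 48/89 ≈ 0.53933)
H(N, y) = N + 10*y (H(N, y) = (N + y) + 9*y = N + 10*y)
H(-171, b) - 22358 = (-171 + 10*(48/89)) - 22358 = (-171 + 480/89) - 22358 = -14739/89 - 22358 = -2004601/89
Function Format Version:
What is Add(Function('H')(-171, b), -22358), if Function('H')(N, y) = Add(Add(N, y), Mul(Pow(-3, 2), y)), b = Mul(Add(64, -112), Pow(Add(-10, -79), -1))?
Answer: Rational(-2004601, 89) ≈ -22524.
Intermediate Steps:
b = Rational(48, 89) (b = Mul(-48, Pow(-89, -1)) = Mul(-48, Rational(-1, 89)) = Rational(48, 89) ≈ 0.53933)
Function('H')(N, y) = Add(N, Mul(10, y)) (Function('H')(N, y) = Add(Add(N, y), Mul(9, y)) = Add(N, Mul(10, y)))
Add(Function('H')(-171, b), -22358) = Add(Add(-171, Mul(10, Rational(48, 89))), -22358) = Add(Add(-171, Rational(480, 89)), -22358) = Add(Rational(-14739, 89), -22358) = Rational(-2004601, 89)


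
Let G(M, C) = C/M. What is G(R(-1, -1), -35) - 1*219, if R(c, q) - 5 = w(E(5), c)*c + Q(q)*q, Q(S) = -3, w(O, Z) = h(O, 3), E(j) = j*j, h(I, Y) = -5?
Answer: -2882/13 ≈ -221.69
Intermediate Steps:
E(j) = j**2
w(O, Z) = -5
R(c, q) = 5 - 5*c - 3*q (R(c, q) = 5 + (-5*c - 3*q) = 5 - 5*c - 3*q)
G(R(-1, -1), -35) - 1*219 = -35/(5 - 5*(-1) - 3*(-1)) - 1*219 = -35/(5 + 5 + 3) - 219 = -35/13 - 219 = -2882/13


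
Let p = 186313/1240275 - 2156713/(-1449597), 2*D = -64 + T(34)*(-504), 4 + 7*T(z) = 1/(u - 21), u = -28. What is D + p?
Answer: 3358632810879188/29365682346525 ≈ 114.37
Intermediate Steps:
T(z) = -197/343 (T(z) = -4/7 + 1/(7*(-28 - 21)) = -4/7 + (⅐)/(-49) = -4/7 + (⅐)*(-1/49) = -4/7 - 1/343 = -197/343)
D = 5524/49 (D = (-64 - 197/343*(-504))/2 = (-64 + 14184/49)/2 = (½)*(11048/49) = 5524/49 ≈ 112.73)
p = 981665327312/599299639725 (p = 186313*(1/1240275) - 2156713*(-1/1449597) = 186313/1240275 + 2156713/1449597 = 981665327312/599299639725 ≈ 1.6380)
D + p = 5524/49 + 981665327312/599299639725 = 3358632810879188/29365682346525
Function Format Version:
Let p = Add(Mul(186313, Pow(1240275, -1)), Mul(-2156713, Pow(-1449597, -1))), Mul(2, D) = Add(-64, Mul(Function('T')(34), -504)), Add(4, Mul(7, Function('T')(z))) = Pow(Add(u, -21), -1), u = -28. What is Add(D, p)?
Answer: Rational(3358632810879188, 29365682346525) ≈ 114.37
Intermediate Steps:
Function('T')(z) = Rational(-197, 343) (Function('T')(z) = Add(Rational(-4, 7), Mul(Rational(1, 7), Pow(Add(-28, -21), -1))) = Add(Rational(-4, 7), Mul(Rational(1, 7), Pow(-49, -1))) = Add(Rational(-4, 7), Mul(Rational(1, 7), Rational(-1, 49))) = Add(Rational(-4, 7), Rational(-1, 343)) = Rational(-197, 343))
D = Rational(5524, 49) (D = Mul(Rational(1, 2), Add(-64, Mul(Rational(-197, 343), -504))) = Mul(Rational(1, 2), Add(-64, Rational(14184, 49))) = Mul(Rational(1, 2), Rational(11048, 49)) = Rational(5524, 49) ≈ 112.73)
p = Rational(981665327312, 599299639725) (p = Add(Mul(186313, Rational(1, 1240275)), Mul(-2156713, Rational(-1, 1449597))) = Add(Rational(186313, 1240275), Rational(2156713, 1449597)) = Rational(981665327312, 599299639725) ≈ 1.6380)
Add(D, p) = Add(Rational(5524, 49), Rational(981665327312, 599299639725)) = Rational(3358632810879188, 29365682346525)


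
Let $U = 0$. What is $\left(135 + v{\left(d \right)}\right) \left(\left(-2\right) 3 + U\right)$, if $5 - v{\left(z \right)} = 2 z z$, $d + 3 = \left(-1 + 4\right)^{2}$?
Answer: $-408$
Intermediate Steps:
$d = 6$ ($d = -3 + \left(-1 + 4\right)^{2} = -3 + 3^{2} = -3 + 9 = 6$)
$v{\left(z \right)} = 5 - 2 z^{2}$ ($v{\left(z \right)} = 5 - 2 z z = 5 - 2 z^{2}$)
$\left(135 + v{\left(d \right)}\right) \left(\left(-2\right) 3 + U\right) = \left(135 + \left(5 - 2 \cdot 6^{2}\right)\right) \left(\left(-2\right) 3 + 0\right) = \left(135 + \left(5 - 72\right)\right) \left(-6 + 0\right) = \left(135 + \left(5 - 72\right)\right) \left(-6\right) = \left(135 - 67\right) \left(-6\right) = 68 \left(-6\right) = -408$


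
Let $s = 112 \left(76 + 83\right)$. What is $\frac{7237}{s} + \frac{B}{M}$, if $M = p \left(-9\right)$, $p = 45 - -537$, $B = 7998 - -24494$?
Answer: $- \frac{90118355}{15546384} \approx -5.7967$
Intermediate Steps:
$s = 17808$ ($s = 112 \cdot 159 = 17808$)
$B = 32492$ ($B = 7998 + 24494 = 32492$)
$p = 582$ ($p = 45 + 537 = 582$)
$M = -5238$ ($M = 582 \left(-9\right) = -5238$)
$\frac{7237}{s} + \frac{B}{M} = \frac{7237}{17808} + \frac{32492}{-5238} = 7237 \cdot \frac{1}{17808} + 32492 \left(- \frac{1}{5238}\right) = \frac{7237}{17808} - \frac{16246}{2619} = - \frac{90118355}{15546384}$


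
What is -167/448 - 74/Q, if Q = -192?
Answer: 17/1344 ≈ 0.012649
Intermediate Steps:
-167/448 - 74/Q = -167/448 - 74/(-192) = -167*1/448 - 74*(-1/192) = -167/448 + 37/96 = 17/1344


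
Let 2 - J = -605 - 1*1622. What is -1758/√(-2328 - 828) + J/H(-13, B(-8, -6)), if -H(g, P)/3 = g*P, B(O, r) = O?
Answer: -743/104 + 293*I*√789/263 ≈ -7.1442 + 31.293*I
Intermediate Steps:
H(g, P) = -3*P*g (H(g, P) = -3*g*P = -3*P*g)
J = 2229 (J = 2 - (-605 - 1*1622) = 2 - (-605 - 1622) = 2 - 1*(-2227) = 2 + 2227 = 2229)
-1758/√(-2328 - 828) + J/H(-13, B(-8, -6)) = -1758/√(-2328 - 828) + 2229/((-3*(-8)*(-13))) = -1758*(-I*√789/1578) + 2229/(-312) = -1758*(-I*√789/1578) + 2229*(-1/312) = -(-293)*I*√789/263 - 743/104 = 293*I*√789/263 - 743/104 = -743/104 + 293*I*√789/263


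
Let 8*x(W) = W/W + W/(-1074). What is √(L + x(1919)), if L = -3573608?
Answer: I*√16488284699397/2148 ≈ 1890.4*I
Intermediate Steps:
x(W) = ⅛ - W/8592 (x(W) = (W/W + W/(-1074))/8 = (1 + W*(-1/1074))/8 = (1 - W/1074)/8 = ⅛ - W/8592)
√(L + x(1919)) = √(-3573608 + (⅛ - 1/8592*1919)) = √(-3573608 + (⅛ - 1919/8592)) = √(-3573608 - 845/8592) = √(-30704440781/8592) = I*√16488284699397/2148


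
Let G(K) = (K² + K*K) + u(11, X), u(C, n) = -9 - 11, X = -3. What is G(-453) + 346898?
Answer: 757296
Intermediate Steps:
u(C, n) = -20
G(K) = -20 + 2*K² (G(K) = (K² + K*K) - 20 = (K² + K²) - 20 = 2*K² - 20 = -20 + 2*K²)
G(-453) + 346898 = (-20 + 2*(-453)²) + 346898 = (-20 + 2*205209) + 346898 = (-20 + 410418) + 346898 = 410398 + 346898 = 757296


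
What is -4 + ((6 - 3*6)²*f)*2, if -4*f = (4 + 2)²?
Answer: -2596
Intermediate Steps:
f = -9 (f = -(4 + 2)²/4 = -¼*6² = -¼*36 = -9)
-4 + ((6 - 3*6)²*f)*2 = -4 + ((6 - 3*6)²*(-9))*2 = -4 + ((6 - 18)²*(-9))*2 = -4 + ((-12)²*(-9))*2 = -4 + (144*(-9))*2 = -4 - 1296*2 = -4 - 2592 = -2596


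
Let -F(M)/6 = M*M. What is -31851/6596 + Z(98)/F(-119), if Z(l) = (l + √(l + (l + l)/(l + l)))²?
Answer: -81478031/16483404 - 2*√11/289 ≈ -4.9660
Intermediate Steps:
F(M) = -6*M² (F(M) = -6*M*M = -6*M²)
Z(l) = (l + √(1 + l))² (Z(l) = (l + √(l + (2*l)/((2*l))))² = (l + √(l + (2*l)*(1/(2*l))))² = (l + √(l + 1))² = (l + √(1 + l))²)
-31851/6596 + Z(98)/F(-119) = -31851/6596 + (98 + √(1 + 98))²/((-6*(-119)²)) = -31851*1/6596 + (98 + √99)²/((-6*14161)) = -31851/6596 + (98 + 3*√11)²/(-84966) = -31851/6596 + (98 + 3*√11)²*(-1/84966) = -31851/6596 - (98 + 3*√11)²/84966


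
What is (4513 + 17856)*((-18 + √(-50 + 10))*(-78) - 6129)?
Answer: -105693525 - 3489564*I*√10 ≈ -1.0569e+8 - 1.1035e+7*I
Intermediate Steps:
(4513 + 17856)*((-18 + √(-50 + 10))*(-78) - 6129) = 22369*((-18 + √(-40))*(-78) - 6129) = 22369*((-18 + 2*I*√10)*(-78) - 6129) = 22369*((1404 - 156*I*√10) - 6129) = 22369*(-4725 - 156*I*√10) = -105693525 - 3489564*I*√10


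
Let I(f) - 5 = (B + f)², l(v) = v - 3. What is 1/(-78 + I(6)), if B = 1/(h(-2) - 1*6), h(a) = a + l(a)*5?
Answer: -1089/40688 ≈ -0.026765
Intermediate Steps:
l(v) = -3 + v
h(a) = -15 + 6*a (h(a) = a + (-3 + a)*5 = a + (-15 + 5*a) = -15 + 6*a)
B = -1/33 (B = 1/((-15 + 6*(-2)) - 1*6) = 1/((-15 - 12) - 6) = 1/(-27 - 6) = 1/(-33) = -1/33 ≈ -0.030303)
I(f) = 5 + (-1/33 + f)²
1/(-78 + I(6)) = 1/(-78 + (5 + (-1 + 33*6)²/1089)) = 1/(-78 + (5 + (-1 + 198)²/1089)) = 1/(-78 + (5 + (1/1089)*197²)) = 1/(-78 + (5 + (1/1089)*38809)) = 1/(-78 + (5 + 38809/1089)) = 1/(-78 + 44254/1089) = 1/(-40688/1089) = -1089/40688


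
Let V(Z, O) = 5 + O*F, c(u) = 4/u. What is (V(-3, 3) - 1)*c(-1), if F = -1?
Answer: -4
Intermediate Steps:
V(Z, O) = 5 - O (V(Z, O) = 5 + O*(-1) = 5 - O)
(V(-3, 3) - 1)*c(-1) = ((5 - 1*3) - 1)*(4/(-1)) = ((5 - 3) - 1)*(4*(-1)) = (2 - 1)*(-4) = 1*(-4) = -4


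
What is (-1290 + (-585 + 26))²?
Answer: 3418801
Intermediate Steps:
(-1290 + (-585 + 26))² = (-1290 - 559)² = (-1849)² = 3418801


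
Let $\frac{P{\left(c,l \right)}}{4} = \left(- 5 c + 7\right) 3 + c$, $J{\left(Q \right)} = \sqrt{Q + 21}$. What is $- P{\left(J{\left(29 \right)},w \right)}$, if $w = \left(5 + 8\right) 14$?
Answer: $-84 + 280 \sqrt{2} \approx 311.98$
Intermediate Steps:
$J{\left(Q \right)} = \sqrt{21 + Q}$
$w = 182$ ($w = 13 \cdot 14 = 182$)
$P{\left(c,l \right)} = 84 - 56 c$ ($P{\left(c,l \right)} = 4 \left(\left(- 5 c + 7\right) 3 + c\right) = 4 \left(\left(7 - 5 c\right) 3 + c\right) = 4 \left(\left(21 - 15 c\right) + c\right) = 4 \left(21 - 14 c\right) = 84 - 56 c$)
$- P{\left(J{\left(29 \right)},w \right)} = - (84 - 56 \sqrt{21 + 29}) = - (84 - 56 \sqrt{50}) = - (84 - 56 \cdot 5 \sqrt{2}) = - (84 - 280 \sqrt{2}) = -84 + 280 \sqrt{2}$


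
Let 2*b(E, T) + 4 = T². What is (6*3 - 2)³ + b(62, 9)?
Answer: 8269/2 ≈ 4134.5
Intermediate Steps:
b(E, T) = -2 + T²/2
(6*3 - 2)³ + b(62, 9) = (6*3 - 2)³ + (-2 + (½)*9²) = (18 - 2)³ + (-2 + (½)*81) = 16³ + (-2 + 81/2) = 4096 + 77/2 = 8269/2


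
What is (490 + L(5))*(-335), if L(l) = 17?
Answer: -169845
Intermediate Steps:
(490 + L(5))*(-335) = (490 + 17)*(-335) = 507*(-335) = -169845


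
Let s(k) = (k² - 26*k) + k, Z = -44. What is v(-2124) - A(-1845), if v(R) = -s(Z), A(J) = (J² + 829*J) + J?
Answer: -1875711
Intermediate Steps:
s(k) = k² - 25*k
A(J) = J² + 830*J
v(R) = -3036 (v(R) = -(-44)*(-25 - 44) = -(-44)*(-69) = -1*3036 = -3036)
v(-2124) - A(-1845) = -3036 - (-1845)*(830 - 1845) = -3036 - (-1845)*(-1015) = -3036 - 1*1872675 = -3036 - 1872675 = -1875711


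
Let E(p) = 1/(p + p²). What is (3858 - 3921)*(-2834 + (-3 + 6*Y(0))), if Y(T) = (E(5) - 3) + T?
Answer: 899262/5 ≈ 1.7985e+5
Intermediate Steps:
Y(T) = -89/30 + T (Y(T) = (1/(5*(1 + 5)) - 3) + T = ((⅕)/6 - 3) + T = ((⅕)*(⅙) - 3) + T = (1/30 - 3) + T = -89/30 + T)
(3858 - 3921)*(-2834 + (-3 + 6*Y(0))) = (3858 - 3921)*(-2834 + (-3 + 6*(-89/30 + 0))) = -63*(-2834 + (-3 + 6*(-89/30))) = -63*(-2834 + (-3 - 89/5)) = -63*(-2834 - 104/5) = -63*(-14274/5) = 899262/5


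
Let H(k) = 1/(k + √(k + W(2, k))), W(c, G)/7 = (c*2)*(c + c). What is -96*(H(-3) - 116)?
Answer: 278328/25 - 24*√109/25 ≈ 11123.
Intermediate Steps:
W(c, G) = 28*c² (W(c, G) = 7*((c*2)*(c + c)) = 7*((2*c)*(2*c)) = 7*(4*c²) = 28*c²)
H(k) = 1/(k + √(112 + k)) (H(k) = 1/(k + √(k + 28*2²)) = 1/(k + √(k + 28*4)) = 1/(k + √(k + 112)) = 1/(k + √(112 + k)))
-96*(H(-3) - 116) = -96*(1/(-3 + √(112 - 3)) - 116) = -96*(1/(-3 + √109) - 116) = -96*(-116 + 1/(-3 + √109)) = 11136 - 96/(-3 + √109)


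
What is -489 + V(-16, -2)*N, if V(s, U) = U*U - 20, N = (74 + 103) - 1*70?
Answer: -2201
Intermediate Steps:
N = 107 (N = 177 - 70 = 107)
V(s, U) = -20 + U² (V(s, U) = U² - 20 = -20 + U²)
-489 + V(-16, -2)*N = -489 + (-20 + (-2)²)*107 = -489 + (-20 + 4)*107 = -489 - 16*107 = -489 - 1712 = -2201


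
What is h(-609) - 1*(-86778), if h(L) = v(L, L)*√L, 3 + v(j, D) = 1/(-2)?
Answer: 86778 - 7*I*√609/2 ≈ 86778.0 - 86.373*I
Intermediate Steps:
v(j, D) = -7/2 (v(j, D) = -3 + 1/(-2) = -3 - ½ = -7/2)
h(L) = -7*√L/2
h(-609) - 1*(-86778) = -7*I*√609/2 - 1*(-86778) = -7*I*√609/2 + 86778 = 86778 - 7*I*√609/2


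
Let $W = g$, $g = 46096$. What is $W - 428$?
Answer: $45668$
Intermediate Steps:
$W = 46096$
$W - 428 = 46096 - 428 = 45668$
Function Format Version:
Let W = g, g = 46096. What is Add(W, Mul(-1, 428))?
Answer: 45668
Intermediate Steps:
W = 46096
Add(W, Mul(-1, 428)) = Add(46096, Mul(-1, 428)) = Add(46096, -428) = 45668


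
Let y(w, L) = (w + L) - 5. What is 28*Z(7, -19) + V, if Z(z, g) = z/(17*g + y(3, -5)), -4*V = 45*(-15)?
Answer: 110983/660 ≈ 168.16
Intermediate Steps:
V = 675/4 (V = -45*(-15)/4 = -¼*(-675) = 675/4 ≈ 168.75)
y(w, L) = -5 + L + w (y(w, L) = (L + w) - 5 = -5 + L + w)
Z(z, g) = z/(-7 + 17*g) (Z(z, g) = z/(17*g + (-5 - 5 + 3)) = z/(17*g - 7) = z/(-7 + 17*g))
28*Z(7, -19) + V = 28*(7/(-7 + 17*(-19))) + 675/4 = 28*(7/(-7 - 323)) + 675/4 = 28*(7/(-330)) + 675/4 = 28*(7*(-1/330)) + 675/4 = 28*(-7/330) + 675/4 = -98/165 + 675/4 = 110983/660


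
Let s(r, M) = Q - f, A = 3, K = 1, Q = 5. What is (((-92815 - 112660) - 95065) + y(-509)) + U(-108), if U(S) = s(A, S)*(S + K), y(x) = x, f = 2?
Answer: -301370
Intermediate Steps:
s(r, M) = 3 (s(r, M) = 5 - 1*2 = 5 - 2 = 3)
U(S) = 3 + 3*S (U(S) = 3*(S + 1) = 3*(1 + S) = 3 + 3*S)
(((-92815 - 112660) - 95065) + y(-509)) + U(-108) = (((-92815 - 112660) - 95065) - 509) + (3 + 3*(-108)) = ((-205475 - 95065) - 509) + (3 - 324) = (-300540 - 509) - 321 = -301049 - 321 = -301370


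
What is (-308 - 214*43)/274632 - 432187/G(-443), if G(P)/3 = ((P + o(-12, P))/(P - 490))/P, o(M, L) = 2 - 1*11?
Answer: 170339638445747/1293059 ≈ 1.3173e+8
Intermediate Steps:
o(M, L) = -9 (o(M, L) = 2 - 11 = -9)
G(P) = 3*(-9 + P)/(P*(-490 + P)) (G(P) = 3*(((P - 9)/(P - 490))/P) = 3*(((-9 + P)/(-490 + P))/P) = 3*((-9 + P)/(P*(-490 + P))) = 3*(-9 + P)/(P*(-490 + P)))
(-308 - 214*43)/274632 - 432187/G(-443) = (-308 - 214*43)/274632 - 432187*(-443*(-490 - 443)/(3*(-9 - 443))) = (-308 - 9202)*(1/274632) - 432187/(3*(-1/443)*(-452)/(-933)) = -9510*1/274632 - 432187/(3*(-1/443)*(-1/933)*(-452)) = -1585/45772 - 432187/(-452/137773) = -1585/45772 - 432187*(-137773/452) = -1585/45772 + 59543699551/452 = 170339638445747/1293059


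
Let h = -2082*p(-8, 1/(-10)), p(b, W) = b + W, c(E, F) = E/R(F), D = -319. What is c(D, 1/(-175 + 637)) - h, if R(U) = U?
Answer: -821211/5 ≈ -1.6424e+5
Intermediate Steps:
c(E, F) = E/F
p(b, W) = W + b
h = 84321/5 (h = -2082*(1/(-10) - 8) = -2082*(-1/10 - 8) = -2082*(-81/10) = 84321/5 ≈ 16864.)
c(D, 1/(-175 + 637)) - h = -319/(1/(-175 + 637)) - 1*84321/5 = -319/(1/462) - 84321/5 = -319/1/462 - 84321/5 = -319*462 - 84321/5 = -147378 - 84321/5 = -821211/5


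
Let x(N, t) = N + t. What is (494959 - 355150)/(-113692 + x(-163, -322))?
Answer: -46603/38059 ≈ -1.2245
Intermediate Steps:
(494959 - 355150)/(-113692 + x(-163, -322)) = (494959 - 355150)/(-113692 + (-163 - 322)) = 139809/(-113692 - 485) = 139809/(-114177) = 139809*(-1/114177) = -46603/38059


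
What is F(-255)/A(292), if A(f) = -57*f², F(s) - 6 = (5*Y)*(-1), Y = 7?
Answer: 29/4860048 ≈ 5.9670e-6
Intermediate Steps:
F(s) = -29 (F(s) = 6 + (5*7)*(-1) = 6 + 35*(-1) = 6 - 35 = -29)
F(-255)/A(292) = -29/((-57*292²)) = -29/((-57*85264)) = -29/(-4860048) = -29*(-1/4860048) = 29/4860048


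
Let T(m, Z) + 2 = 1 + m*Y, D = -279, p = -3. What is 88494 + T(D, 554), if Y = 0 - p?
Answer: 87656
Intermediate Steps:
Y = 3 (Y = 0 - 1*(-3) = 0 + 3 = 3)
T(m, Z) = -1 + 3*m (T(m, Z) = -2 + (1 + m*3) = -2 + (1 + 3*m) = -1 + 3*m)
88494 + T(D, 554) = 88494 + (-1 + 3*(-279)) = 88494 + (-1 - 837) = 88494 - 838 = 87656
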